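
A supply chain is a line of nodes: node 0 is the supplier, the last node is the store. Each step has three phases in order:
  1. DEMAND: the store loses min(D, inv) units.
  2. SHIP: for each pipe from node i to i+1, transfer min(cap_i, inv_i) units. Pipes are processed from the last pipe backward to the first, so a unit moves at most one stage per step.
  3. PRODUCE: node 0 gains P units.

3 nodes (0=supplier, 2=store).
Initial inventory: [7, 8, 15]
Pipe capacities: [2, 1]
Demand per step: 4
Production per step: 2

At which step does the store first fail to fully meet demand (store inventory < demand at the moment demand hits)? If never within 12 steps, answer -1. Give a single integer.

Step 1: demand=4,sold=4 ship[1->2]=1 ship[0->1]=2 prod=2 -> [7 9 12]
Step 2: demand=4,sold=4 ship[1->2]=1 ship[0->1]=2 prod=2 -> [7 10 9]
Step 3: demand=4,sold=4 ship[1->2]=1 ship[0->1]=2 prod=2 -> [7 11 6]
Step 4: demand=4,sold=4 ship[1->2]=1 ship[0->1]=2 prod=2 -> [7 12 3]
Step 5: demand=4,sold=3 ship[1->2]=1 ship[0->1]=2 prod=2 -> [7 13 1]
Step 6: demand=4,sold=1 ship[1->2]=1 ship[0->1]=2 prod=2 -> [7 14 1]
Step 7: demand=4,sold=1 ship[1->2]=1 ship[0->1]=2 prod=2 -> [7 15 1]
Step 8: demand=4,sold=1 ship[1->2]=1 ship[0->1]=2 prod=2 -> [7 16 1]
Step 9: demand=4,sold=1 ship[1->2]=1 ship[0->1]=2 prod=2 -> [7 17 1]
Step 10: demand=4,sold=1 ship[1->2]=1 ship[0->1]=2 prod=2 -> [7 18 1]
Step 11: demand=4,sold=1 ship[1->2]=1 ship[0->1]=2 prod=2 -> [7 19 1]
Step 12: demand=4,sold=1 ship[1->2]=1 ship[0->1]=2 prod=2 -> [7 20 1]
First stockout at step 5

5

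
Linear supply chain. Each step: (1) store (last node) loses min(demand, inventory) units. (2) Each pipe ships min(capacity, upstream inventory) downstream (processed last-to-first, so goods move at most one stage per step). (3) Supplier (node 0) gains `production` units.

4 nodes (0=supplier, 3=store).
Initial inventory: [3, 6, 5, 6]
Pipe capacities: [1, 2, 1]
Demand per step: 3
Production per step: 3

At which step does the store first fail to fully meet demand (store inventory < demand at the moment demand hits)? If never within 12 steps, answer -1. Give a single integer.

Step 1: demand=3,sold=3 ship[2->3]=1 ship[1->2]=2 ship[0->1]=1 prod=3 -> [5 5 6 4]
Step 2: demand=3,sold=3 ship[2->3]=1 ship[1->2]=2 ship[0->1]=1 prod=3 -> [7 4 7 2]
Step 3: demand=3,sold=2 ship[2->3]=1 ship[1->2]=2 ship[0->1]=1 prod=3 -> [9 3 8 1]
Step 4: demand=3,sold=1 ship[2->3]=1 ship[1->2]=2 ship[0->1]=1 prod=3 -> [11 2 9 1]
Step 5: demand=3,sold=1 ship[2->3]=1 ship[1->2]=2 ship[0->1]=1 prod=3 -> [13 1 10 1]
Step 6: demand=3,sold=1 ship[2->3]=1 ship[1->2]=1 ship[0->1]=1 prod=3 -> [15 1 10 1]
Step 7: demand=3,sold=1 ship[2->3]=1 ship[1->2]=1 ship[0->1]=1 prod=3 -> [17 1 10 1]
Step 8: demand=3,sold=1 ship[2->3]=1 ship[1->2]=1 ship[0->1]=1 prod=3 -> [19 1 10 1]
Step 9: demand=3,sold=1 ship[2->3]=1 ship[1->2]=1 ship[0->1]=1 prod=3 -> [21 1 10 1]
Step 10: demand=3,sold=1 ship[2->3]=1 ship[1->2]=1 ship[0->1]=1 prod=3 -> [23 1 10 1]
Step 11: demand=3,sold=1 ship[2->3]=1 ship[1->2]=1 ship[0->1]=1 prod=3 -> [25 1 10 1]
Step 12: demand=3,sold=1 ship[2->3]=1 ship[1->2]=1 ship[0->1]=1 prod=3 -> [27 1 10 1]
First stockout at step 3

3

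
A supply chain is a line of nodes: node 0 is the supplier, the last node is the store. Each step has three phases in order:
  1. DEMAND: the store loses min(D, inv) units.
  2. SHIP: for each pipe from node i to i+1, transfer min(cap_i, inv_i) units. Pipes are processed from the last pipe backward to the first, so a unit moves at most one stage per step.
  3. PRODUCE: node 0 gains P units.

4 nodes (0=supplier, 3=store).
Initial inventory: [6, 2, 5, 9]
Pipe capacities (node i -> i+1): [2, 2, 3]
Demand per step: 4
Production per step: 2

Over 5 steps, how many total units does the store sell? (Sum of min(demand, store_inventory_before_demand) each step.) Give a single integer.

Answer: 20

Derivation:
Step 1: sold=4 (running total=4) -> [6 2 4 8]
Step 2: sold=4 (running total=8) -> [6 2 3 7]
Step 3: sold=4 (running total=12) -> [6 2 2 6]
Step 4: sold=4 (running total=16) -> [6 2 2 4]
Step 5: sold=4 (running total=20) -> [6 2 2 2]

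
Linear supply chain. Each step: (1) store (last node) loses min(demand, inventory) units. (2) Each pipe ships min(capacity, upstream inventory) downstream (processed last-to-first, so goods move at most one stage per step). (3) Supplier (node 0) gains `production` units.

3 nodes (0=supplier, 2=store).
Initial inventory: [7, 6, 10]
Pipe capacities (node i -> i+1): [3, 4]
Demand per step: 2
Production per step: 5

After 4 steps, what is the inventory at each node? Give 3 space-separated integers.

Step 1: demand=2,sold=2 ship[1->2]=4 ship[0->1]=3 prod=5 -> inv=[9 5 12]
Step 2: demand=2,sold=2 ship[1->2]=4 ship[0->1]=3 prod=5 -> inv=[11 4 14]
Step 3: demand=2,sold=2 ship[1->2]=4 ship[0->1]=3 prod=5 -> inv=[13 3 16]
Step 4: demand=2,sold=2 ship[1->2]=3 ship[0->1]=3 prod=5 -> inv=[15 3 17]

15 3 17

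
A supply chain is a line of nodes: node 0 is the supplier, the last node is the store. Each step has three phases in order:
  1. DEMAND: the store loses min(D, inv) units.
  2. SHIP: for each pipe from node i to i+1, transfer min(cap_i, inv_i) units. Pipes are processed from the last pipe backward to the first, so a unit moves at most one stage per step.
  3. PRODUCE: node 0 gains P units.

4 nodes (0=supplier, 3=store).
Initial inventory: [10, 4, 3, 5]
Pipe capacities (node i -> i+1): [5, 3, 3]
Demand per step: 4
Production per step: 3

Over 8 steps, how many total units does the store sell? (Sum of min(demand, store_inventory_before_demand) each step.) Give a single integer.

Answer: 26

Derivation:
Step 1: sold=4 (running total=4) -> [8 6 3 4]
Step 2: sold=4 (running total=8) -> [6 8 3 3]
Step 3: sold=3 (running total=11) -> [4 10 3 3]
Step 4: sold=3 (running total=14) -> [3 11 3 3]
Step 5: sold=3 (running total=17) -> [3 11 3 3]
Step 6: sold=3 (running total=20) -> [3 11 3 3]
Step 7: sold=3 (running total=23) -> [3 11 3 3]
Step 8: sold=3 (running total=26) -> [3 11 3 3]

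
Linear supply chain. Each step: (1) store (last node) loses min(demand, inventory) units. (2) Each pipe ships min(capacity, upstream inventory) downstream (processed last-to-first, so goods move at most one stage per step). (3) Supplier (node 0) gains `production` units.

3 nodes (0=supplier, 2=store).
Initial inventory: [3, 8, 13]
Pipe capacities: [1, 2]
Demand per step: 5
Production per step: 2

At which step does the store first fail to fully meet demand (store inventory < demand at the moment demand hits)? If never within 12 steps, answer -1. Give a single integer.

Step 1: demand=5,sold=5 ship[1->2]=2 ship[0->1]=1 prod=2 -> [4 7 10]
Step 2: demand=5,sold=5 ship[1->2]=2 ship[0->1]=1 prod=2 -> [5 6 7]
Step 3: demand=5,sold=5 ship[1->2]=2 ship[0->1]=1 prod=2 -> [6 5 4]
Step 4: demand=5,sold=4 ship[1->2]=2 ship[0->1]=1 prod=2 -> [7 4 2]
Step 5: demand=5,sold=2 ship[1->2]=2 ship[0->1]=1 prod=2 -> [8 3 2]
Step 6: demand=5,sold=2 ship[1->2]=2 ship[0->1]=1 prod=2 -> [9 2 2]
Step 7: demand=5,sold=2 ship[1->2]=2 ship[0->1]=1 prod=2 -> [10 1 2]
Step 8: demand=5,sold=2 ship[1->2]=1 ship[0->1]=1 prod=2 -> [11 1 1]
Step 9: demand=5,sold=1 ship[1->2]=1 ship[0->1]=1 prod=2 -> [12 1 1]
Step 10: demand=5,sold=1 ship[1->2]=1 ship[0->1]=1 prod=2 -> [13 1 1]
Step 11: demand=5,sold=1 ship[1->2]=1 ship[0->1]=1 prod=2 -> [14 1 1]
Step 12: demand=5,sold=1 ship[1->2]=1 ship[0->1]=1 prod=2 -> [15 1 1]
First stockout at step 4

4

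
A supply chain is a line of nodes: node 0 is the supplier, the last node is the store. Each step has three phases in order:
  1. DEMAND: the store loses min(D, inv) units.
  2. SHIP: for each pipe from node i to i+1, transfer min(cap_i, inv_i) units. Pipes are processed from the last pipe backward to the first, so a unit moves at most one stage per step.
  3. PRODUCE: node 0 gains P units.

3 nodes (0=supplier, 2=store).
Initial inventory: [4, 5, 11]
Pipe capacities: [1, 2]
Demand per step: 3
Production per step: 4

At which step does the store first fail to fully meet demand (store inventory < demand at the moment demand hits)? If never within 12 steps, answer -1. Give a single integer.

Step 1: demand=3,sold=3 ship[1->2]=2 ship[0->1]=1 prod=4 -> [7 4 10]
Step 2: demand=3,sold=3 ship[1->2]=2 ship[0->1]=1 prod=4 -> [10 3 9]
Step 3: demand=3,sold=3 ship[1->2]=2 ship[0->1]=1 prod=4 -> [13 2 8]
Step 4: demand=3,sold=3 ship[1->2]=2 ship[0->1]=1 prod=4 -> [16 1 7]
Step 5: demand=3,sold=3 ship[1->2]=1 ship[0->1]=1 prod=4 -> [19 1 5]
Step 6: demand=3,sold=3 ship[1->2]=1 ship[0->1]=1 prod=4 -> [22 1 3]
Step 7: demand=3,sold=3 ship[1->2]=1 ship[0->1]=1 prod=4 -> [25 1 1]
Step 8: demand=3,sold=1 ship[1->2]=1 ship[0->1]=1 prod=4 -> [28 1 1]
Step 9: demand=3,sold=1 ship[1->2]=1 ship[0->1]=1 prod=4 -> [31 1 1]
Step 10: demand=3,sold=1 ship[1->2]=1 ship[0->1]=1 prod=4 -> [34 1 1]
Step 11: demand=3,sold=1 ship[1->2]=1 ship[0->1]=1 prod=4 -> [37 1 1]
Step 12: demand=3,sold=1 ship[1->2]=1 ship[0->1]=1 prod=4 -> [40 1 1]
First stockout at step 8

8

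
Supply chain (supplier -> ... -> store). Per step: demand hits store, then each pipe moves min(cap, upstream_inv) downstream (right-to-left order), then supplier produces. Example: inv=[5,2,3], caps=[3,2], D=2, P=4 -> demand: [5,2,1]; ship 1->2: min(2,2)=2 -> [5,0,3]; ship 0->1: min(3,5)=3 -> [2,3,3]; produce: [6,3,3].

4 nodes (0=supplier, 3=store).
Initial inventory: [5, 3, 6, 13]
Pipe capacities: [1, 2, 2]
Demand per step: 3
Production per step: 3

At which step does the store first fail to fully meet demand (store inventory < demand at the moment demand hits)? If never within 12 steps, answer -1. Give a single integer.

Step 1: demand=3,sold=3 ship[2->3]=2 ship[1->2]=2 ship[0->1]=1 prod=3 -> [7 2 6 12]
Step 2: demand=3,sold=3 ship[2->3]=2 ship[1->2]=2 ship[0->1]=1 prod=3 -> [9 1 6 11]
Step 3: demand=3,sold=3 ship[2->3]=2 ship[1->2]=1 ship[0->1]=1 prod=3 -> [11 1 5 10]
Step 4: demand=3,sold=3 ship[2->3]=2 ship[1->2]=1 ship[0->1]=1 prod=3 -> [13 1 4 9]
Step 5: demand=3,sold=3 ship[2->3]=2 ship[1->2]=1 ship[0->1]=1 prod=3 -> [15 1 3 8]
Step 6: demand=3,sold=3 ship[2->3]=2 ship[1->2]=1 ship[0->1]=1 prod=3 -> [17 1 2 7]
Step 7: demand=3,sold=3 ship[2->3]=2 ship[1->2]=1 ship[0->1]=1 prod=3 -> [19 1 1 6]
Step 8: demand=3,sold=3 ship[2->3]=1 ship[1->2]=1 ship[0->1]=1 prod=3 -> [21 1 1 4]
Step 9: demand=3,sold=3 ship[2->3]=1 ship[1->2]=1 ship[0->1]=1 prod=3 -> [23 1 1 2]
Step 10: demand=3,sold=2 ship[2->3]=1 ship[1->2]=1 ship[0->1]=1 prod=3 -> [25 1 1 1]
Step 11: demand=3,sold=1 ship[2->3]=1 ship[1->2]=1 ship[0->1]=1 prod=3 -> [27 1 1 1]
Step 12: demand=3,sold=1 ship[2->3]=1 ship[1->2]=1 ship[0->1]=1 prod=3 -> [29 1 1 1]
First stockout at step 10

10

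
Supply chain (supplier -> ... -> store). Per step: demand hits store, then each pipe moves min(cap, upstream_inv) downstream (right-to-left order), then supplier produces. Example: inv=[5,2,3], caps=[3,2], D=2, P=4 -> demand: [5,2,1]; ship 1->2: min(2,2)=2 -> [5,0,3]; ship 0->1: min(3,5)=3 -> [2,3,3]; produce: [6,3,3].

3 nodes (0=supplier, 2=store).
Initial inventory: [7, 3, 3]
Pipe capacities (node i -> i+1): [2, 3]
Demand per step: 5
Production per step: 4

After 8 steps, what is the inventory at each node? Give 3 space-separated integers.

Step 1: demand=5,sold=3 ship[1->2]=3 ship[0->1]=2 prod=4 -> inv=[9 2 3]
Step 2: demand=5,sold=3 ship[1->2]=2 ship[0->1]=2 prod=4 -> inv=[11 2 2]
Step 3: demand=5,sold=2 ship[1->2]=2 ship[0->1]=2 prod=4 -> inv=[13 2 2]
Step 4: demand=5,sold=2 ship[1->2]=2 ship[0->1]=2 prod=4 -> inv=[15 2 2]
Step 5: demand=5,sold=2 ship[1->2]=2 ship[0->1]=2 prod=4 -> inv=[17 2 2]
Step 6: demand=5,sold=2 ship[1->2]=2 ship[0->1]=2 prod=4 -> inv=[19 2 2]
Step 7: demand=5,sold=2 ship[1->2]=2 ship[0->1]=2 prod=4 -> inv=[21 2 2]
Step 8: demand=5,sold=2 ship[1->2]=2 ship[0->1]=2 prod=4 -> inv=[23 2 2]

23 2 2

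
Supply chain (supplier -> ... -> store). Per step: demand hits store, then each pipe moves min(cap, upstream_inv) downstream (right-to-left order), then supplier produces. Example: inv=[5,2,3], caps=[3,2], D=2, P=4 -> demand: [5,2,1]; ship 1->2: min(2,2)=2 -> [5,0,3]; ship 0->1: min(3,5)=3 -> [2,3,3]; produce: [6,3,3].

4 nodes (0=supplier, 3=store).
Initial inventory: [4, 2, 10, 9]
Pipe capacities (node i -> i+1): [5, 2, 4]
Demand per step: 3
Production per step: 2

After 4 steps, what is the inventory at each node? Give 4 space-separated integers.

Step 1: demand=3,sold=3 ship[2->3]=4 ship[1->2]=2 ship[0->1]=4 prod=2 -> inv=[2 4 8 10]
Step 2: demand=3,sold=3 ship[2->3]=4 ship[1->2]=2 ship[0->1]=2 prod=2 -> inv=[2 4 6 11]
Step 3: demand=3,sold=3 ship[2->3]=4 ship[1->2]=2 ship[0->1]=2 prod=2 -> inv=[2 4 4 12]
Step 4: demand=3,sold=3 ship[2->3]=4 ship[1->2]=2 ship[0->1]=2 prod=2 -> inv=[2 4 2 13]

2 4 2 13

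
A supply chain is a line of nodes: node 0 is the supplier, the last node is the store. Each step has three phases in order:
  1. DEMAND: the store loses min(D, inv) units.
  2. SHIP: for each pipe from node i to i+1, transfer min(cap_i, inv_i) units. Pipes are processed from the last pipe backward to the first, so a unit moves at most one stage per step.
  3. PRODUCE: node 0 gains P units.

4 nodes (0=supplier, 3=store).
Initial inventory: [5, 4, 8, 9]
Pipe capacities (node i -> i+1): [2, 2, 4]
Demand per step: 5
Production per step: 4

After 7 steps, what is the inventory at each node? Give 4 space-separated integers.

Step 1: demand=5,sold=5 ship[2->3]=4 ship[1->2]=2 ship[0->1]=2 prod=4 -> inv=[7 4 6 8]
Step 2: demand=5,sold=5 ship[2->3]=4 ship[1->2]=2 ship[0->1]=2 prod=4 -> inv=[9 4 4 7]
Step 3: demand=5,sold=5 ship[2->3]=4 ship[1->2]=2 ship[0->1]=2 prod=4 -> inv=[11 4 2 6]
Step 4: demand=5,sold=5 ship[2->3]=2 ship[1->2]=2 ship[0->1]=2 prod=4 -> inv=[13 4 2 3]
Step 5: demand=5,sold=3 ship[2->3]=2 ship[1->2]=2 ship[0->1]=2 prod=4 -> inv=[15 4 2 2]
Step 6: demand=5,sold=2 ship[2->3]=2 ship[1->2]=2 ship[0->1]=2 prod=4 -> inv=[17 4 2 2]
Step 7: demand=5,sold=2 ship[2->3]=2 ship[1->2]=2 ship[0->1]=2 prod=4 -> inv=[19 4 2 2]

19 4 2 2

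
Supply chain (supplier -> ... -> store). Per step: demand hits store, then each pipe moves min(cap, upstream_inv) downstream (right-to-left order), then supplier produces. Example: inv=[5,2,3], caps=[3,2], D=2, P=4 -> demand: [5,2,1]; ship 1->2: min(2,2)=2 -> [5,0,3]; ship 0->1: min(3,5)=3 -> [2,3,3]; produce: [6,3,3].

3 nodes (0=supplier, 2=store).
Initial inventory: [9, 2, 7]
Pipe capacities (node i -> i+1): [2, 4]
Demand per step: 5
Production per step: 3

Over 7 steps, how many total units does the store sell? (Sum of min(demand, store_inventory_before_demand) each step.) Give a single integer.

Step 1: sold=5 (running total=5) -> [10 2 4]
Step 2: sold=4 (running total=9) -> [11 2 2]
Step 3: sold=2 (running total=11) -> [12 2 2]
Step 4: sold=2 (running total=13) -> [13 2 2]
Step 5: sold=2 (running total=15) -> [14 2 2]
Step 6: sold=2 (running total=17) -> [15 2 2]
Step 7: sold=2 (running total=19) -> [16 2 2]

Answer: 19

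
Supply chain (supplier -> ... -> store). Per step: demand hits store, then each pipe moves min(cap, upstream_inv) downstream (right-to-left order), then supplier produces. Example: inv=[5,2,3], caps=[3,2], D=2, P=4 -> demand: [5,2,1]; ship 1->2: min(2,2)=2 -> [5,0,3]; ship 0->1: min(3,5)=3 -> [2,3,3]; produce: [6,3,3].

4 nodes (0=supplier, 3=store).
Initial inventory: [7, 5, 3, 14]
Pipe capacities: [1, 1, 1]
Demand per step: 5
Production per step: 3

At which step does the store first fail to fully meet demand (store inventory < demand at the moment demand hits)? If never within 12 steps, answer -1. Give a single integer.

Step 1: demand=5,sold=5 ship[2->3]=1 ship[1->2]=1 ship[0->1]=1 prod=3 -> [9 5 3 10]
Step 2: demand=5,sold=5 ship[2->3]=1 ship[1->2]=1 ship[0->1]=1 prod=3 -> [11 5 3 6]
Step 3: demand=5,sold=5 ship[2->3]=1 ship[1->2]=1 ship[0->1]=1 prod=3 -> [13 5 3 2]
Step 4: demand=5,sold=2 ship[2->3]=1 ship[1->2]=1 ship[0->1]=1 prod=3 -> [15 5 3 1]
Step 5: demand=5,sold=1 ship[2->3]=1 ship[1->2]=1 ship[0->1]=1 prod=3 -> [17 5 3 1]
Step 6: demand=5,sold=1 ship[2->3]=1 ship[1->2]=1 ship[0->1]=1 prod=3 -> [19 5 3 1]
Step 7: demand=5,sold=1 ship[2->3]=1 ship[1->2]=1 ship[0->1]=1 prod=3 -> [21 5 3 1]
Step 8: demand=5,sold=1 ship[2->3]=1 ship[1->2]=1 ship[0->1]=1 prod=3 -> [23 5 3 1]
Step 9: demand=5,sold=1 ship[2->3]=1 ship[1->2]=1 ship[0->1]=1 prod=3 -> [25 5 3 1]
Step 10: demand=5,sold=1 ship[2->3]=1 ship[1->2]=1 ship[0->1]=1 prod=3 -> [27 5 3 1]
Step 11: demand=5,sold=1 ship[2->3]=1 ship[1->2]=1 ship[0->1]=1 prod=3 -> [29 5 3 1]
Step 12: demand=5,sold=1 ship[2->3]=1 ship[1->2]=1 ship[0->1]=1 prod=3 -> [31 5 3 1]
First stockout at step 4

4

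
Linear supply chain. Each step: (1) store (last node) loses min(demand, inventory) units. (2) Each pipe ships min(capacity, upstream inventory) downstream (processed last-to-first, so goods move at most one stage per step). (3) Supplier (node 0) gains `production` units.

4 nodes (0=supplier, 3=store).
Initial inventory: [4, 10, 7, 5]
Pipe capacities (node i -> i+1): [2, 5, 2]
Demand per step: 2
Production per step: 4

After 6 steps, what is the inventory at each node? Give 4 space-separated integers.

Step 1: demand=2,sold=2 ship[2->3]=2 ship[1->2]=5 ship[0->1]=2 prod=4 -> inv=[6 7 10 5]
Step 2: demand=2,sold=2 ship[2->3]=2 ship[1->2]=5 ship[0->1]=2 prod=4 -> inv=[8 4 13 5]
Step 3: demand=2,sold=2 ship[2->3]=2 ship[1->2]=4 ship[0->1]=2 prod=4 -> inv=[10 2 15 5]
Step 4: demand=2,sold=2 ship[2->3]=2 ship[1->2]=2 ship[0->1]=2 prod=4 -> inv=[12 2 15 5]
Step 5: demand=2,sold=2 ship[2->3]=2 ship[1->2]=2 ship[0->1]=2 prod=4 -> inv=[14 2 15 5]
Step 6: demand=2,sold=2 ship[2->3]=2 ship[1->2]=2 ship[0->1]=2 prod=4 -> inv=[16 2 15 5]

16 2 15 5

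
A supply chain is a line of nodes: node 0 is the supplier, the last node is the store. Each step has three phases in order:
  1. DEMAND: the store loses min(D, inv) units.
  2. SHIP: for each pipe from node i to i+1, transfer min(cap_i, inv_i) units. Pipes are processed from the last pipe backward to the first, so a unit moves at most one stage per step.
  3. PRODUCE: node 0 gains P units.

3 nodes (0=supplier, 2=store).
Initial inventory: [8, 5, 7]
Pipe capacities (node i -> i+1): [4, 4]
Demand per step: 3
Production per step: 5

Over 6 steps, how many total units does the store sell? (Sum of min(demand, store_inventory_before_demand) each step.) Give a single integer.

Answer: 18

Derivation:
Step 1: sold=3 (running total=3) -> [9 5 8]
Step 2: sold=3 (running total=6) -> [10 5 9]
Step 3: sold=3 (running total=9) -> [11 5 10]
Step 4: sold=3 (running total=12) -> [12 5 11]
Step 5: sold=3 (running total=15) -> [13 5 12]
Step 6: sold=3 (running total=18) -> [14 5 13]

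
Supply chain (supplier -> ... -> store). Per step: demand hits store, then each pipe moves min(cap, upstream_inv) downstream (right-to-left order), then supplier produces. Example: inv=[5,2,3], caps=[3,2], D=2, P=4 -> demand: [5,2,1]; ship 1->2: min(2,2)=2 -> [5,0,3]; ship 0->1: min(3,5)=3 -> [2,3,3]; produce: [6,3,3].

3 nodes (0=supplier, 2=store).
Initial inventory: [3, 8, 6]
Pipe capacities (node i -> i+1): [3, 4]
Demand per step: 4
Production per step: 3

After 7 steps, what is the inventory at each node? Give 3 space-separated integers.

Step 1: demand=4,sold=4 ship[1->2]=4 ship[0->1]=3 prod=3 -> inv=[3 7 6]
Step 2: demand=4,sold=4 ship[1->2]=4 ship[0->1]=3 prod=3 -> inv=[3 6 6]
Step 3: demand=4,sold=4 ship[1->2]=4 ship[0->1]=3 prod=3 -> inv=[3 5 6]
Step 4: demand=4,sold=4 ship[1->2]=4 ship[0->1]=3 prod=3 -> inv=[3 4 6]
Step 5: demand=4,sold=4 ship[1->2]=4 ship[0->1]=3 prod=3 -> inv=[3 3 6]
Step 6: demand=4,sold=4 ship[1->2]=3 ship[0->1]=3 prod=3 -> inv=[3 3 5]
Step 7: demand=4,sold=4 ship[1->2]=3 ship[0->1]=3 prod=3 -> inv=[3 3 4]

3 3 4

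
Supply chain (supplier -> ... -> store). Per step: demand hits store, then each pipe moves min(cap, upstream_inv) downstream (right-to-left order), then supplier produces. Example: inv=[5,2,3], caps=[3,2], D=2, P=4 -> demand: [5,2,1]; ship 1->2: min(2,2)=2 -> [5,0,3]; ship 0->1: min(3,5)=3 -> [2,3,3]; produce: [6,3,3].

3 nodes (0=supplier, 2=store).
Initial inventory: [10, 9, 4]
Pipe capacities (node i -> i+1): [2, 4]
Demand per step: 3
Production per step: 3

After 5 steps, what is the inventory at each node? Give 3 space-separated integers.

Step 1: demand=3,sold=3 ship[1->2]=4 ship[0->1]=2 prod=3 -> inv=[11 7 5]
Step 2: demand=3,sold=3 ship[1->2]=4 ship[0->1]=2 prod=3 -> inv=[12 5 6]
Step 3: demand=3,sold=3 ship[1->2]=4 ship[0->1]=2 prod=3 -> inv=[13 3 7]
Step 4: demand=3,sold=3 ship[1->2]=3 ship[0->1]=2 prod=3 -> inv=[14 2 7]
Step 5: demand=3,sold=3 ship[1->2]=2 ship[0->1]=2 prod=3 -> inv=[15 2 6]

15 2 6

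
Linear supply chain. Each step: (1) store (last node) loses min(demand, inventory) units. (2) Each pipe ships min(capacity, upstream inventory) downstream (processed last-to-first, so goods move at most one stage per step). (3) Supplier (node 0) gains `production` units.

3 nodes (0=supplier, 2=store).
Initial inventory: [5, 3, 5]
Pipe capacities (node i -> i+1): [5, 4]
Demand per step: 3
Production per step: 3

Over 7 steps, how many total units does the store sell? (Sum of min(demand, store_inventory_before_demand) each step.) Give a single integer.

Step 1: sold=3 (running total=3) -> [3 5 5]
Step 2: sold=3 (running total=6) -> [3 4 6]
Step 3: sold=3 (running total=9) -> [3 3 7]
Step 4: sold=3 (running total=12) -> [3 3 7]
Step 5: sold=3 (running total=15) -> [3 3 7]
Step 6: sold=3 (running total=18) -> [3 3 7]
Step 7: sold=3 (running total=21) -> [3 3 7]

Answer: 21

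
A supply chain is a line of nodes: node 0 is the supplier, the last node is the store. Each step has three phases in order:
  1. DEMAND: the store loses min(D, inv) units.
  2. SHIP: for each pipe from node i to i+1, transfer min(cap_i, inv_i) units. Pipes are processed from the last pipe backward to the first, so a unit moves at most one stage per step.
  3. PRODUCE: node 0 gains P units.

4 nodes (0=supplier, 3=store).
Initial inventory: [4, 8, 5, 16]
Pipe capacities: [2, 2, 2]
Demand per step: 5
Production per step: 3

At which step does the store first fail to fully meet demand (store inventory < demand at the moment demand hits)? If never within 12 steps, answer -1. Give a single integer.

Step 1: demand=5,sold=5 ship[2->3]=2 ship[1->2]=2 ship[0->1]=2 prod=3 -> [5 8 5 13]
Step 2: demand=5,sold=5 ship[2->3]=2 ship[1->2]=2 ship[0->1]=2 prod=3 -> [6 8 5 10]
Step 3: demand=5,sold=5 ship[2->3]=2 ship[1->2]=2 ship[0->1]=2 prod=3 -> [7 8 5 7]
Step 4: demand=5,sold=5 ship[2->3]=2 ship[1->2]=2 ship[0->1]=2 prod=3 -> [8 8 5 4]
Step 5: demand=5,sold=4 ship[2->3]=2 ship[1->2]=2 ship[0->1]=2 prod=3 -> [9 8 5 2]
Step 6: demand=5,sold=2 ship[2->3]=2 ship[1->2]=2 ship[0->1]=2 prod=3 -> [10 8 5 2]
Step 7: demand=5,sold=2 ship[2->3]=2 ship[1->2]=2 ship[0->1]=2 prod=3 -> [11 8 5 2]
Step 8: demand=5,sold=2 ship[2->3]=2 ship[1->2]=2 ship[0->1]=2 prod=3 -> [12 8 5 2]
Step 9: demand=5,sold=2 ship[2->3]=2 ship[1->2]=2 ship[0->1]=2 prod=3 -> [13 8 5 2]
Step 10: demand=5,sold=2 ship[2->3]=2 ship[1->2]=2 ship[0->1]=2 prod=3 -> [14 8 5 2]
Step 11: demand=5,sold=2 ship[2->3]=2 ship[1->2]=2 ship[0->1]=2 prod=3 -> [15 8 5 2]
Step 12: demand=5,sold=2 ship[2->3]=2 ship[1->2]=2 ship[0->1]=2 prod=3 -> [16 8 5 2]
First stockout at step 5

5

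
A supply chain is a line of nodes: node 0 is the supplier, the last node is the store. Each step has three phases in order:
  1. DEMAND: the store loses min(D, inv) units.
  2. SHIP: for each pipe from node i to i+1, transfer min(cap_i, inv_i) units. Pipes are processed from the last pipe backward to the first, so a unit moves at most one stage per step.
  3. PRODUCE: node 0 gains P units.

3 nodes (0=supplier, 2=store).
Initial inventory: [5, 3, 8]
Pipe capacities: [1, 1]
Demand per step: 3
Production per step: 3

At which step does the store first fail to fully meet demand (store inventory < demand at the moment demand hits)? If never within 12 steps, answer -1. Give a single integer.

Step 1: demand=3,sold=3 ship[1->2]=1 ship[0->1]=1 prod=3 -> [7 3 6]
Step 2: demand=3,sold=3 ship[1->2]=1 ship[0->1]=1 prod=3 -> [9 3 4]
Step 3: demand=3,sold=3 ship[1->2]=1 ship[0->1]=1 prod=3 -> [11 3 2]
Step 4: demand=3,sold=2 ship[1->2]=1 ship[0->1]=1 prod=3 -> [13 3 1]
Step 5: demand=3,sold=1 ship[1->2]=1 ship[0->1]=1 prod=3 -> [15 3 1]
Step 6: demand=3,sold=1 ship[1->2]=1 ship[0->1]=1 prod=3 -> [17 3 1]
Step 7: demand=3,sold=1 ship[1->2]=1 ship[0->1]=1 prod=3 -> [19 3 1]
Step 8: demand=3,sold=1 ship[1->2]=1 ship[0->1]=1 prod=3 -> [21 3 1]
Step 9: demand=3,sold=1 ship[1->2]=1 ship[0->1]=1 prod=3 -> [23 3 1]
Step 10: demand=3,sold=1 ship[1->2]=1 ship[0->1]=1 prod=3 -> [25 3 1]
Step 11: demand=3,sold=1 ship[1->2]=1 ship[0->1]=1 prod=3 -> [27 3 1]
Step 12: demand=3,sold=1 ship[1->2]=1 ship[0->1]=1 prod=3 -> [29 3 1]
First stockout at step 4

4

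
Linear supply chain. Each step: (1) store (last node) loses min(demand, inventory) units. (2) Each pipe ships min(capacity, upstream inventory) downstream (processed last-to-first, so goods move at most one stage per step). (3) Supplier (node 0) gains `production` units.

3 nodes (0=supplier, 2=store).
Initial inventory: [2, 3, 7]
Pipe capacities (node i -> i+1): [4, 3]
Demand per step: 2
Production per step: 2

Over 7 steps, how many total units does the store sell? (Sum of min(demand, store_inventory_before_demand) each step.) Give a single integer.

Answer: 14

Derivation:
Step 1: sold=2 (running total=2) -> [2 2 8]
Step 2: sold=2 (running total=4) -> [2 2 8]
Step 3: sold=2 (running total=6) -> [2 2 8]
Step 4: sold=2 (running total=8) -> [2 2 8]
Step 5: sold=2 (running total=10) -> [2 2 8]
Step 6: sold=2 (running total=12) -> [2 2 8]
Step 7: sold=2 (running total=14) -> [2 2 8]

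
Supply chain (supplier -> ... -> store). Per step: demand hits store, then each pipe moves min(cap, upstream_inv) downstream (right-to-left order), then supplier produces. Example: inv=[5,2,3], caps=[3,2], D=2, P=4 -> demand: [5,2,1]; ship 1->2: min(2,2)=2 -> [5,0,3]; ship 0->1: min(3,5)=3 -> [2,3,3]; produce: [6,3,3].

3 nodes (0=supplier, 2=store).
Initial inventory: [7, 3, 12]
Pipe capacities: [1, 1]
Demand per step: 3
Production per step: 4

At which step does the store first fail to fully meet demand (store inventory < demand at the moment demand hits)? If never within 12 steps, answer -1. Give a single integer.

Step 1: demand=3,sold=3 ship[1->2]=1 ship[0->1]=1 prod=4 -> [10 3 10]
Step 2: demand=3,sold=3 ship[1->2]=1 ship[0->1]=1 prod=4 -> [13 3 8]
Step 3: demand=3,sold=3 ship[1->2]=1 ship[0->1]=1 prod=4 -> [16 3 6]
Step 4: demand=3,sold=3 ship[1->2]=1 ship[0->1]=1 prod=4 -> [19 3 4]
Step 5: demand=3,sold=3 ship[1->2]=1 ship[0->1]=1 prod=4 -> [22 3 2]
Step 6: demand=3,sold=2 ship[1->2]=1 ship[0->1]=1 prod=4 -> [25 3 1]
Step 7: demand=3,sold=1 ship[1->2]=1 ship[0->1]=1 prod=4 -> [28 3 1]
Step 8: demand=3,sold=1 ship[1->2]=1 ship[0->1]=1 prod=4 -> [31 3 1]
Step 9: demand=3,sold=1 ship[1->2]=1 ship[0->1]=1 prod=4 -> [34 3 1]
Step 10: demand=3,sold=1 ship[1->2]=1 ship[0->1]=1 prod=4 -> [37 3 1]
Step 11: demand=3,sold=1 ship[1->2]=1 ship[0->1]=1 prod=4 -> [40 3 1]
Step 12: demand=3,sold=1 ship[1->2]=1 ship[0->1]=1 prod=4 -> [43 3 1]
First stockout at step 6

6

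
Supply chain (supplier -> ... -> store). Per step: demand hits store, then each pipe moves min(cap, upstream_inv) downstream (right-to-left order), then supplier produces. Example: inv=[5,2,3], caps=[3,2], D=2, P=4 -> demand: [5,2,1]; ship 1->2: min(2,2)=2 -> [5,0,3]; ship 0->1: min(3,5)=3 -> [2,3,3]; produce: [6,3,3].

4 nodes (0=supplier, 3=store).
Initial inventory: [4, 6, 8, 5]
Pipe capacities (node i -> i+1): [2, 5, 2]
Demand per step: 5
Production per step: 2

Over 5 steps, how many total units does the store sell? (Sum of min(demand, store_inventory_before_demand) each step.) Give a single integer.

Answer: 13

Derivation:
Step 1: sold=5 (running total=5) -> [4 3 11 2]
Step 2: sold=2 (running total=7) -> [4 2 12 2]
Step 3: sold=2 (running total=9) -> [4 2 12 2]
Step 4: sold=2 (running total=11) -> [4 2 12 2]
Step 5: sold=2 (running total=13) -> [4 2 12 2]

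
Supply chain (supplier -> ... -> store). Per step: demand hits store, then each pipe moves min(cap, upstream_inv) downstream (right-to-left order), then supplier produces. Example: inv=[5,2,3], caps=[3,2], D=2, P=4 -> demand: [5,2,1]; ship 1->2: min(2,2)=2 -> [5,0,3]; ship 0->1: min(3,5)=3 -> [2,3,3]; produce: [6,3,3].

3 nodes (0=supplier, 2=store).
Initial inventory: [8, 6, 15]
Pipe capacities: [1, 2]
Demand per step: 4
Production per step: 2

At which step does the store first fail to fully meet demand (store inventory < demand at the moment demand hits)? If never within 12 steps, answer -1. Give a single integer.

Step 1: demand=4,sold=4 ship[1->2]=2 ship[0->1]=1 prod=2 -> [9 5 13]
Step 2: demand=4,sold=4 ship[1->2]=2 ship[0->1]=1 prod=2 -> [10 4 11]
Step 3: demand=4,sold=4 ship[1->2]=2 ship[0->1]=1 prod=2 -> [11 3 9]
Step 4: demand=4,sold=4 ship[1->2]=2 ship[0->1]=1 prod=2 -> [12 2 7]
Step 5: demand=4,sold=4 ship[1->2]=2 ship[0->1]=1 prod=2 -> [13 1 5]
Step 6: demand=4,sold=4 ship[1->2]=1 ship[0->1]=1 prod=2 -> [14 1 2]
Step 7: demand=4,sold=2 ship[1->2]=1 ship[0->1]=1 prod=2 -> [15 1 1]
Step 8: demand=4,sold=1 ship[1->2]=1 ship[0->1]=1 prod=2 -> [16 1 1]
Step 9: demand=4,sold=1 ship[1->2]=1 ship[0->1]=1 prod=2 -> [17 1 1]
Step 10: demand=4,sold=1 ship[1->2]=1 ship[0->1]=1 prod=2 -> [18 1 1]
Step 11: demand=4,sold=1 ship[1->2]=1 ship[0->1]=1 prod=2 -> [19 1 1]
Step 12: demand=4,sold=1 ship[1->2]=1 ship[0->1]=1 prod=2 -> [20 1 1]
First stockout at step 7

7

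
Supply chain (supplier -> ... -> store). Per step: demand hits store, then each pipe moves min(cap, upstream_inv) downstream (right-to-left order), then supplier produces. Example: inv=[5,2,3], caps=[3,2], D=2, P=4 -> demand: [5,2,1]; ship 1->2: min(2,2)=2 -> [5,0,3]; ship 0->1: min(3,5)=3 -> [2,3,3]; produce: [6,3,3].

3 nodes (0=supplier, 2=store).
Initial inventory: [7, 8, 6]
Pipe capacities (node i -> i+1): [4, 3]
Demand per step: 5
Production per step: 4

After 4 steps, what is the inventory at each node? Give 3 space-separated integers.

Step 1: demand=5,sold=5 ship[1->2]=3 ship[0->1]=4 prod=4 -> inv=[7 9 4]
Step 2: demand=5,sold=4 ship[1->2]=3 ship[0->1]=4 prod=4 -> inv=[7 10 3]
Step 3: demand=5,sold=3 ship[1->2]=3 ship[0->1]=4 prod=4 -> inv=[7 11 3]
Step 4: demand=5,sold=3 ship[1->2]=3 ship[0->1]=4 prod=4 -> inv=[7 12 3]

7 12 3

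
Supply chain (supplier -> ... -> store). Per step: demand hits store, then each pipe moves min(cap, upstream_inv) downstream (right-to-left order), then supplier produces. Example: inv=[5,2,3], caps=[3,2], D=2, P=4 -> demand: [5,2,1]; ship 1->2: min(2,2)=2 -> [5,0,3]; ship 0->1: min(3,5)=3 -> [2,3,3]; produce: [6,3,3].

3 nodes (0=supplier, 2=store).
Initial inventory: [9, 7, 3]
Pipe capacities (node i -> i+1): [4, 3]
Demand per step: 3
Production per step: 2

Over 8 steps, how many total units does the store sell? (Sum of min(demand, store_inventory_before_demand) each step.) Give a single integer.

Answer: 24

Derivation:
Step 1: sold=3 (running total=3) -> [7 8 3]
Step 2: sold=3 (running total=6) -> [5 9 3]
Step 3: sold=3 (running total=9) -> [3 10 3]
Step 4: sold=3 (running total=12) -> [2 10 3]
Step 5: sold=3 (running total=15) -> [2 9 3]
Step 6: sold=3 (running total=18) -> [2 8 3]
Step 7: sold=3 (running total=21) -> [2 7 3]
Step 8: sold=3 (running total=24) -> [2 6 3]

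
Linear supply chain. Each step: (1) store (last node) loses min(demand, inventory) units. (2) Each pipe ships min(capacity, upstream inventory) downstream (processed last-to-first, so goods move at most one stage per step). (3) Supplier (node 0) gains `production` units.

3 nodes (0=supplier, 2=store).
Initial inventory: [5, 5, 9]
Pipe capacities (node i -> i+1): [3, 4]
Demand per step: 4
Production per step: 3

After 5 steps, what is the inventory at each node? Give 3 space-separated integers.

Step 1: demand=4,sold=4 ship[1->2]=4 ship[0->1]=3 prod=3 -> inv=[5 4 9]
Step 2: demand=4,sold=4 ship[1->2]=4 ship[0->1]=3 prod=3 -> inv=[5 3 9]
Step 3: demand=4,sold=4 ship[1->2]=3 ship[0->1]=3 prod=3 -> inv=[5 3 8]
Step 4: demand=4,sold=4 ship[1->2]=3 ship[0->1]=3 prod=3 -> inv=[5 3 7]
Step 5: demand=4,sold=4 ship[1->2]=3 ship[0->1]=3 prod=3 -> inv=[5 3 6]

5 3 6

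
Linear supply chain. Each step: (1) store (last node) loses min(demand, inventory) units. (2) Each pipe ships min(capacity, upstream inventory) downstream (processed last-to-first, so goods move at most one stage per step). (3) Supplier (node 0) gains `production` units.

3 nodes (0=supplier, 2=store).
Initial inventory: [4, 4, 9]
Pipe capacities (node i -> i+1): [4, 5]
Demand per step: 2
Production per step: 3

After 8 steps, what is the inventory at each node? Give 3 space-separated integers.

Step 1: demand=2,sold=2 ship[1->2]=4 ship[0->1]=4 prod=3 -> inv=[3 4 11]
Step 2: demand=2,sold=2 ship[1->2]=4 ship[0->1]=3 prod=3 -> inv=[3 3 13]
Step 3: demand=2,sold=2 ship[1->2]=3 ship[0->1]=3 prod=3 -> inv=[3 3 14]
Step 4: demand=2,sold=2 ship[1->2]=3 ship[0->1]=3 prod=3 -> inv=[3 3 15]
Step 5: demand=2,sold=2 ship[1->2]=3 ship[0->1]=3 prod=3 -> inv=[3 3 16]
Step 6: demand=2,sold=2 ship[1->2]=3 ship[0->1]=3 prod=3 -> inv=[3 3 17]
Step 7: demand=2,sold=2 ship[1->2]=3 ship[0->1]=3 prod=3 -> inv=[3 3 18]
Step 8: demand=2,sold=2 ship[1->2]=3 ship[0->1]=3 prod=3 -> inv=[3 3 19]

3 3 19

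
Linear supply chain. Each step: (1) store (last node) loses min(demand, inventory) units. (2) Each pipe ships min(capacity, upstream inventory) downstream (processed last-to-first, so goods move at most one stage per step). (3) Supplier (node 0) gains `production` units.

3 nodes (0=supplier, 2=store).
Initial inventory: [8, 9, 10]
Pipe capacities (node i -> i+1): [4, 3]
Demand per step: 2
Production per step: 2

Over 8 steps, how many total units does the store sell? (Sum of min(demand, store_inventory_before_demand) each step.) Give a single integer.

Answer: 16

Derivation:
Step 1: sold=2 (running total=2) -> [6 10 11]
Step 2: sold=2 (running total=4) -> [4 11 12]
Step 3: sold=2 (running total=6) -> [2 12 13]
Step 4: sold=2 (running total=8) -> [2 11 14]
Step 5: sold=2 (running total=10) -> [2 10 15]
Step 6: sold=2 (running total=12) -> [2 9 16]
Step 7: sold=2 (running total=14) -> [2 8 17]
Step 8: sold=2 (running total=16) -> [2 7 18]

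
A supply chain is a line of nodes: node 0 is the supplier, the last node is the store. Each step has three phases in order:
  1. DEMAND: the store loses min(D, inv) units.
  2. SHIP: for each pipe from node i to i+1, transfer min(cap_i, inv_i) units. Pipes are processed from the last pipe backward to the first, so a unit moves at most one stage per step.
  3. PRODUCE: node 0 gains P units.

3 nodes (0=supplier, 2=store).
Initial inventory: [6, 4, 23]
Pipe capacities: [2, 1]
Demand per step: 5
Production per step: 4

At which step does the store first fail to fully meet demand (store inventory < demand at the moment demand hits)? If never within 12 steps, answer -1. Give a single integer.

Step 1: demand=5,sold=5 ship[1->2]=1 ship[0->1]=2 prod=4 -> [8 5 19]
Step 2: demand=5,sold=5 ship[1->2]=1 ship[0->1]=2 prod=4 -> [10 6 15]
Step 3: demand=5,sold=5 ship[1->2]=1 ship[0->1]=2 prod=4 -> [12 7 11]
Step 4: demand=5,sold=5 ship[1->2]=1 ship[0->1]=2 prod=4 -> [14 8 7]
Step 5: demand=5,sold=5 ship[1->2]=1 ship[0->1]=2 prod=4 -> [16 9 3]
Step 6: demand=5,sold=3 ship[1->2]=1 ship[0->1]=2 prod=4 -> [18 10 1]
Step 7: demand=5,sold=1 ship[1->2]=1 ship[0->1]=2 prod=4 -> [20 11 1]
Step 8: demand=5,sold=1 ship[1->2]=1 ship[0->1]=2 prod=4 -> [22 12 1]
Step 9: demand=5,sold=1 ship[1->2]=1 ship[0->1]=2 prod=4 -> [24 13 1]
Step 10: demand=5,sold=1 ship[1->2]=1 ship[0->1]=2 prod=4 -> [26 14 1]
Step 11: demand=5,sold=1 ship[1->2]=1 ship[0->1]=2 prod=4 -> [28 15 1]
Step 12: demand=5,sold=1 ship[1->2]=1 ship[0->1]=2 prod=4 -> [30 16 1]
First stockout at step 6

6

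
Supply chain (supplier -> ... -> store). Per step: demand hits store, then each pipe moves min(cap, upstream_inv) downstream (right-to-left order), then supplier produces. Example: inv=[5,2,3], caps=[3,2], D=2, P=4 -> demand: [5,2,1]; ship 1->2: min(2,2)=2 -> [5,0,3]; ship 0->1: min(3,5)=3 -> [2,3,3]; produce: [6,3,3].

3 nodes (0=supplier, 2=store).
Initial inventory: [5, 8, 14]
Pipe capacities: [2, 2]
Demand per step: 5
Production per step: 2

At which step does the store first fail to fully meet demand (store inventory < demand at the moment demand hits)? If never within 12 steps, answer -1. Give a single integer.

Step 1: demand=5,sold=5 ship[1->2]=2 ship[0->1]=2 prod=2 -> [5 8 11]
Step 2: demand=5,sold=5 ship[1->2]=2 ship[0->1]=2 prod=2 -> [5 8 8]
Step 3: demand=5,sold=5 ship[1->2]=2 ship[0->1]=2 prod=2 -> [5 8 5]
Step 4: demand=5,sold=5 ship[1->2]=2 ship[0->1]=2 prod=2 -> [5 8 2]
Step 5: demand=5,sold=2 ship[1->2]=2 ship[0->1]=2 prod=2 -> [5 8 2]
Step 6: demand=5,sold=2 ship[1->2]=2 ship[0->1]=2 prod=2 -> [5 8 2]
Step 7: demand=5,sold=2 ship[1->2]=2 ship[0->1]=2 prod=2 -> [5 8 2]
Step 8: demand=5,sold=2 ship[1->2]=2 ship[0->1]=2 prod=2 -> [5 8 2]
Step 9: demand=5,sold=2 ship[1->2]=2 ship[0->1]=2 prod=2 -> [5 8 2]
Step 10: demand=5,sold=2 ship[1->2]=2 ship[0->1]=2 prod=2 -> [5 8 2]
Step 11: demand=5,sold=2 ship[1->2]=2 ship[0->1]=2 prod=2 -> [5 8 2]
Step 12: demand=5,sold=2 ship[1->2]=2 ship[0->1]=2 prod=2 -> [5 8 2]
First stockout at step 5

5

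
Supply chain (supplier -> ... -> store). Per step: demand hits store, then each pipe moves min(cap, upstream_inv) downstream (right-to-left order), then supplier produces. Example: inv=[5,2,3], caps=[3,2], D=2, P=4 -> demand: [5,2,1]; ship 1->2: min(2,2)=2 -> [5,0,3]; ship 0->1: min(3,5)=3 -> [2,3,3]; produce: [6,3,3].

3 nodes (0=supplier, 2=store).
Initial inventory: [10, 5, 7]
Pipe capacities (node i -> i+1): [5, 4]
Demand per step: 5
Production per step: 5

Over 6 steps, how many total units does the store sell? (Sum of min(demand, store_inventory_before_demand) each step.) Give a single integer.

Step 1: sold=5 (running total=5) -> [10 6 6]
Step 2: sold=5 (running total=10) -> [10 7 5]
Step 3: sold=5 (running total=15) -> [10 8 4]
Step 4: sold=4 (running total=19) -> [10 9 4]
Step 5: sold=4 (running total=23) -> [10 10 4]
Step 6: sold=4 (running total=27) -> [10 11 4]

Answer: 27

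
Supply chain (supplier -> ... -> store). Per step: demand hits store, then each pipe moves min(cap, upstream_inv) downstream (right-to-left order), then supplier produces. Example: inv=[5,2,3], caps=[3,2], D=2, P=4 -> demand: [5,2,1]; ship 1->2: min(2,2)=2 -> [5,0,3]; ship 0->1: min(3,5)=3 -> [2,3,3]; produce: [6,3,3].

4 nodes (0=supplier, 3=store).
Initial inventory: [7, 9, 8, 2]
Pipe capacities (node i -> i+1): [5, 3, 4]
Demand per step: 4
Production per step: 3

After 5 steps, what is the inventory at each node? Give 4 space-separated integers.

Step 1: demand=4,sold=2 ship[2->3]=4 ship[1->2]=3 ship[0->1]=5 prod=3 -> inv=[5 11 7 4]
Step 2: demand=4,sold=4 ship[2->3]=4 ship[1->2]=3 ship[0->1]=5 prod=3 -> inv=[3 13 6 4]
Step 3: demand=4,sold=4 ship[2->3]=4 ship[1->2]=3 ship[0->1]=3 prod=3 -> inv=[3 13 5 4]
Step 4: demand=4,sold=4 ship[2->3]=4 ship[1->2]=3 ship[0->1]=3 prod=3 -> inv=[3 13 4 4]
Step 5: demand=4,sold=4 ship[2->3]=4 ship[1->2]=3 ship[0->1]=3 prod=3 -> inv=[3 13 3 4]

3 13 3 4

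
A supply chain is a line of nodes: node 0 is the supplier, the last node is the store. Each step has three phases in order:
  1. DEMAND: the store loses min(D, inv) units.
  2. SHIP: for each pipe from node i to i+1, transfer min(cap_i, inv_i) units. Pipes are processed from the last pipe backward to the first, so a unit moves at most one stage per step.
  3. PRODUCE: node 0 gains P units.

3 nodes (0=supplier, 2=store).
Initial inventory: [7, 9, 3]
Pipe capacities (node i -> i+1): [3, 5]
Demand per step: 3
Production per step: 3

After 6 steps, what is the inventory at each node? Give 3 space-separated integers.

Step 1: demand=3,sold=3 ship[1->2]=5 ship[0->1]=3 prod=3 -> inv=[7 7 5]
Step 2: demand=3,sold=3 ship[1->2]=5 ship[0->1]=3 prod=3 -> inv=[7 5 7]
Step 3: demand=3,sold=3 ship[1->2]=5 ship[0->1]=3 prod=3 -> inv=[7 3 9]
Step 4: demand=3,sold=3 ship[1->2]=3 ship[0->1]=3 prod=3 -> inv=[7 3 9]
Step 5: demand=3,sold=3 ship[1->2]=3 ship[0->1]=3 prod=3 -> inv=[7 3 9]
Step 6: demand=3,sold=3 ship[1->2]=3 ship[0->1]=3 prod=3 -> inv=[7 3 9]

7 3 9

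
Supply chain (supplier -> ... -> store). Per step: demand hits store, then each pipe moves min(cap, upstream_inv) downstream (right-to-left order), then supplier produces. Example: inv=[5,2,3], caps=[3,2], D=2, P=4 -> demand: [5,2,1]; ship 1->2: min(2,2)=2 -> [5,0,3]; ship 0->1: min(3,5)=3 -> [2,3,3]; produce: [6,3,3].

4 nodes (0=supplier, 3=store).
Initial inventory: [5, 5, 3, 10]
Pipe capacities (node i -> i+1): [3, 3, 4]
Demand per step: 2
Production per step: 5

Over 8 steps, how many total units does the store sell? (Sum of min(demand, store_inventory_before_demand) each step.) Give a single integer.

Answer: 16

Derivation:
Step 1: sold=2 (running total=2) -> [7 5 3 11]
Step 2: sold=2 (running total=4) -> [9 5 3 12]
Step 3: sold=2 (running total=6) -> [11 5 3 13]
Step 4: sold=2 (running total=8) -> [13 5 3 14]
Step 5: sold=2 (running total=10) -> [15 5 3 15]
Step 6: sold=2 (running total=12) -> [17 5 3 16]
Step 7: sold=2 (running total=14) -> [19 5 3 17]
Step 8: sold=2 (running total=16) -> [21 5 3 18]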